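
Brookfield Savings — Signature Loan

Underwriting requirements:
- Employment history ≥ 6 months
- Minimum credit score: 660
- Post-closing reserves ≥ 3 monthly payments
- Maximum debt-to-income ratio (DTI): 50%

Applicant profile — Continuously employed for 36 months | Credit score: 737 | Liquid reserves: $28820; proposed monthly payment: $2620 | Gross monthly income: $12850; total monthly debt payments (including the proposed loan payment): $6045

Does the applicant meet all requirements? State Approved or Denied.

Approved

Employment 36 ≥ 6 months
Credit score 737 ≥ 660 (meets)
Liquid reserves cover 28,820/2,620 = 11.0 months — ≥ 3 required
DTI = 6,045/12,850 = 47% ≤ 50%
All criteria satisfied.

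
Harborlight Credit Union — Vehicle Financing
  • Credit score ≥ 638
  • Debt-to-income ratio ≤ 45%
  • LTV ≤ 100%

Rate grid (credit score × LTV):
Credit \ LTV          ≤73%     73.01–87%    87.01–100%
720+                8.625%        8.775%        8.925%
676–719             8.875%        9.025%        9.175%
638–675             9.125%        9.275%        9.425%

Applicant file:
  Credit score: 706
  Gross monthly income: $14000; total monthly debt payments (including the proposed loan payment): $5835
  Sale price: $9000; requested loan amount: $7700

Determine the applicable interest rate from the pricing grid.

9.025%

Credit score 706 ≥ 638; DTI = 5,835/14,000 = 41.7% ≤ 45%
LTV = 7,700/9,000 = 85.6% ≤ 100%
Credit 706 → row 676–719; LTV 85.6% → column 73.01–87%. Grid cell → 9.025%.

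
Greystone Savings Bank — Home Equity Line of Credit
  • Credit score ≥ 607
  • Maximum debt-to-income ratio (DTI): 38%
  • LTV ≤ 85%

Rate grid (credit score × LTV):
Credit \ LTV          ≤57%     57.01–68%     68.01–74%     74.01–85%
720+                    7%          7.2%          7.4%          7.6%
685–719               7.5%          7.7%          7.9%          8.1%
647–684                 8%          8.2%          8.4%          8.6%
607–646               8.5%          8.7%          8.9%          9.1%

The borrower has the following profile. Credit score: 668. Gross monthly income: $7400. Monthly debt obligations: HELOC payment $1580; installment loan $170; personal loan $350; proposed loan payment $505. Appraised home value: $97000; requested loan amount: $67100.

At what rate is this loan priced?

8.4%

Credit score 668 ≥ 607; Total monthly debts = (1,580 + 170 + 350 + 505) = 2,605. DTI: 2,605 ÷ 7,400 = 35.2%, within the 38% cap
Loan-to-value = 67,100/97,000 = 69.2% — pass (85% max)
Score 668 is in the 647–684 band; LTV 69.2% is in the 68.01–74% band → 8.4%.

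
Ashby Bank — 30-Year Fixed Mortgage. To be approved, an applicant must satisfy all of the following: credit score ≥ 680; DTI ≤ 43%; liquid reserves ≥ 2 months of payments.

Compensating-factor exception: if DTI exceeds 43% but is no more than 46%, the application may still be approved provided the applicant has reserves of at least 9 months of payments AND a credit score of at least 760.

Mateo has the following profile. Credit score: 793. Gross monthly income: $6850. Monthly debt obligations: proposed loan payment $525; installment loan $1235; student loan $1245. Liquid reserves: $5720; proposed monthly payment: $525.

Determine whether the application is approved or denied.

Credit score 793 ≥ 680 (meets base)
Total debts = (525 + 1,235 + 1,245) = 3,005. DTI = 3,005/6,850 = 43.9% > 43% — standard DTI limit exceeded.
Liquid reserves cover 5,720/525 = 10.9 months — ≥ 2 required
43.9% falls in the override range (43%–46%), so the compensating-factor test applies.
Override check — reserves: 10.9 mo (ok); score: 793 (ok).
Both compensating conditions met → exception applies.

Approved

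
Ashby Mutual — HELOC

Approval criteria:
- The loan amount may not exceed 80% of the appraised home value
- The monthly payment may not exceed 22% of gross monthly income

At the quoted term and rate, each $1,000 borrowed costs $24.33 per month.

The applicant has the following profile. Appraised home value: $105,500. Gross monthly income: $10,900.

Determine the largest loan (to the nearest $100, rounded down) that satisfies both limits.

Payment cap: 22% × $10,900 = $2,398/month.
At $24.33 per $1,000, that supports 2,398/24.33 × 1,000 ≈ $98,561 → $98,500.
LTV cap: 80% × $105,500 = $84,400 → $84,400.
Binding constraint: loan-to-value.

$84,400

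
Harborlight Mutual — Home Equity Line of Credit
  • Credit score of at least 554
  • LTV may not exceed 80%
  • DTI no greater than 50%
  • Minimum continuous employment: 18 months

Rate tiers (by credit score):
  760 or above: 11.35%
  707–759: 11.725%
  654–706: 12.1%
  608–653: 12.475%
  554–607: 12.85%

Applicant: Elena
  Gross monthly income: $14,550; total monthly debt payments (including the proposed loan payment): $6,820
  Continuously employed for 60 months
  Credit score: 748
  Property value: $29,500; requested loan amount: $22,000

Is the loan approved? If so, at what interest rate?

Approved at 11.725%

Credit score 748 ≥ 554 (meets minimum)
Employment 60 ≥ 18 months
LTV = 22,000/29,500 = 74.6% ≤ 80%
Debt-to-income = 6,820/14,550 = 46.9% — meets 50% limit
All requirements met. Score 748 falls in the 707–759 tier → 11.725%.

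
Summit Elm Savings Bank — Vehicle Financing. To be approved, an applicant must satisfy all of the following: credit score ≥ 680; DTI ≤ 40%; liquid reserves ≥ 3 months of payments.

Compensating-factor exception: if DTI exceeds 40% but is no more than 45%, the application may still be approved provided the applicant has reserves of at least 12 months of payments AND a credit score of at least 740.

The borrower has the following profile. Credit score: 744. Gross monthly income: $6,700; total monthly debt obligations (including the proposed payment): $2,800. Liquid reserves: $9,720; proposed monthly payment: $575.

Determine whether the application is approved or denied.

Credit score 744 ≥ 680 (meets base)
DTI: 2,800 ÷ 6,700 = 41.8%, over the 40% base limit.
Reserves: 9,720 ÷ 575 = 16.9 months (meets 3-month minimum)
41.8% falls in the override range (40%–45%), so the compensating-factor test applies.
Override check — reserves: 16.9 mo (ok); score: 744 (ok).
Both override conditions satisfied; DTI exception granted.

Approved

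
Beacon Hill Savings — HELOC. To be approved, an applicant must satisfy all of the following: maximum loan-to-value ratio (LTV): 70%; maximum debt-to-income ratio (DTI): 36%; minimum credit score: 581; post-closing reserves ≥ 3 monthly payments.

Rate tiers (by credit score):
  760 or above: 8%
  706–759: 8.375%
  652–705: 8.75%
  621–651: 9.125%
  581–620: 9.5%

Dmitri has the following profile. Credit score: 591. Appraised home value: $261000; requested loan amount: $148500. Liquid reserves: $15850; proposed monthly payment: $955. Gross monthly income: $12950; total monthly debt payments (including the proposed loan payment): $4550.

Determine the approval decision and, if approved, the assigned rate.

Approved at 9.5%

Credit score 591 ≥ 581 (meets minimum)
DTI = 4,550/12,950 = 35.1% ≤ 36%
LTV: 148,500 ÷ 261,000 = 56.9%, within 70% cap
Reserves: 15,850 ÷ 955 = 16.6 months (meets 3-month minimum)
All requirements met. Score 591 falls in the 581–620 tier → 9.5%.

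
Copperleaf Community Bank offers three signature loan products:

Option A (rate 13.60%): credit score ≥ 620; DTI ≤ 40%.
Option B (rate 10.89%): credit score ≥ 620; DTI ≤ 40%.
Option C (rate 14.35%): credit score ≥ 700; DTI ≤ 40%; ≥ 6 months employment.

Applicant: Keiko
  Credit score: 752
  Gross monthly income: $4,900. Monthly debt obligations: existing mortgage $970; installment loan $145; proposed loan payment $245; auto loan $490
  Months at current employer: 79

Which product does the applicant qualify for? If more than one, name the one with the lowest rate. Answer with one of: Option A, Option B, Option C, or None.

Option B

Total debts = (970 + 145 + 245 + 490) = 1,850; DTI = 1,850/4,900 = 37.8%.
Option A: score 752 ≥ 620; DTI 37.8% ≤ 40% → qualifies.
Option B: score 752 ≥ 620; DTI 37.8% ≤ 40% → qualifies.
Option C: score 752 ≥ 700; DTI 37.8% ≤ 40%; employment 79 ≥ 6 mo → qualifies.
Qualifying: Option A, Option B, Option C. Lowest rate is 10.89% → Option B.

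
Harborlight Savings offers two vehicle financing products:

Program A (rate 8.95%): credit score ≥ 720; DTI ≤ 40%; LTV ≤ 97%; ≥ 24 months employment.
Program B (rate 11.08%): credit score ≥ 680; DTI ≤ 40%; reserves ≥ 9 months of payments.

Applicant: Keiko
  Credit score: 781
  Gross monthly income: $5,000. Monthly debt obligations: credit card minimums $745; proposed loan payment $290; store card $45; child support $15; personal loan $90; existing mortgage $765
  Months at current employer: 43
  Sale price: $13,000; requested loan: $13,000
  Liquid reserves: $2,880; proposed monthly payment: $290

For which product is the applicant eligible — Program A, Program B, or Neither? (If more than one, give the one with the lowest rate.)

Program B

Total debts = (745 + 290 + 45 + 15 + 90 + 765) = 1,950; DTI = 1,950/5,000 = 39%.
LTV = 13,000/13,000 = 100%.
Reserves = 2,880/290 = 9.9 months.
Program A: score 781 ≥ 720; DTI 39% ≤ 40%; LTV 100% > 97%; employment 43 ≥ 24 mo → does not qualify.
Program B: score 781 ≥ 680; DTI 39% ≤ 40%; reserves 9.9 ≥ 9 mo → qualifies.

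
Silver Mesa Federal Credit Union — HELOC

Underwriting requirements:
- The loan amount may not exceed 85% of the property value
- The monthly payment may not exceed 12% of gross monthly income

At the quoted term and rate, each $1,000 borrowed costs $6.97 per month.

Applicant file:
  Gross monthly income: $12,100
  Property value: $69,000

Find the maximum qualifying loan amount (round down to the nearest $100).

$58,600

Payment cap: 12% × $12,100 = $1,452/month.
At $6.97 per $1,000, that supports 1,452/6.97 × 1,000 ≈ $208,321 → $208,300.
LTV cap: 85% × $69,000 = $58,650 → $58,600.
Binding constraint: loan-to-value.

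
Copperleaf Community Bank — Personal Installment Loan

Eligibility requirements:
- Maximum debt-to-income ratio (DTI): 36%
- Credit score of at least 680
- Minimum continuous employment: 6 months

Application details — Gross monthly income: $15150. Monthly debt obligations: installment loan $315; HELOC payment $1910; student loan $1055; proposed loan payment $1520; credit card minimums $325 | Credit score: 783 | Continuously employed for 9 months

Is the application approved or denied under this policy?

Approved

Total monthly debts = (315 + 1,910 + 1,055 + 1,520 + 325) = 5,125. DTI = 5,125/15,150 = 33.8% ≤ 36%
Credit score 783 ≥ 680 (meets)
Employment 9 ≥ 6 months
All criteria satisfied.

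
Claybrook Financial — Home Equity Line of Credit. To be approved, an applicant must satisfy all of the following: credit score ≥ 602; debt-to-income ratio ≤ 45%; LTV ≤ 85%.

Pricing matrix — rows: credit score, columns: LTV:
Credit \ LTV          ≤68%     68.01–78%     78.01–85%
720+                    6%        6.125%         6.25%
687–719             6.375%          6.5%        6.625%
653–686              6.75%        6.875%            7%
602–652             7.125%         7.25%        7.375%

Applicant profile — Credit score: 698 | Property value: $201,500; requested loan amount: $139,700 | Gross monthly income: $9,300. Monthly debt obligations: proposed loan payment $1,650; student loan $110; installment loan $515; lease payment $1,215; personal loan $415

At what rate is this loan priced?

6.5%

Credit score 698 ≥ 602; Total monthly debts = (1,650 + 110 + 515 + 1,215 + 415) = 3,905. DTI = 3,905/9,300 = 42% ≤ 45%
Loan-to-value = 139,700/201,500 = 69.3% — pass (85% max)
Score 698 is in the 687–719 band; LTV 69.3% is in the 68.01–78% band → 6.5%.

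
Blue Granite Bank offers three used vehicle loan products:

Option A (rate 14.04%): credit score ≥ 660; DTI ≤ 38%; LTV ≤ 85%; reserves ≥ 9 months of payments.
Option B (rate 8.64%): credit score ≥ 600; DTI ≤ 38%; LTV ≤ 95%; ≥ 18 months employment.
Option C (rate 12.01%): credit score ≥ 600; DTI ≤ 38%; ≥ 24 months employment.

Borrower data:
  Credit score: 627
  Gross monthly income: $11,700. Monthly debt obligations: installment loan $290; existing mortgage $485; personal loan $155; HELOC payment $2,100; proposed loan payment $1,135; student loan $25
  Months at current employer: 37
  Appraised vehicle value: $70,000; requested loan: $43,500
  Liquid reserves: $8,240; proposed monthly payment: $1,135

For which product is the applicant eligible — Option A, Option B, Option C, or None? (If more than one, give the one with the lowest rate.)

Option B

Total debts = (290 + 485 + 155 + 2,100 + 1,135 + 25) = 4,190; DTI = 4,190/11,700 = 35.8%.
LTV = 43,500/70,000 = 62.1%.
Reserves = 8,240/1,135 = 7.3 months.
Option A: score 627 < 660; DTI 35.8% ≤ 38%; LTV 62.1% ≤ 85%; reserves 7.3 < 9 mo → does not qualify.
Option B: score 627 ≥ 600; DTI 35.8% ≤ 38%; LTV 62.1% ≤ 95%; employment 37 ≥ 18 mo → qualifies.
Option C: score 627 ≥ 600; DTI 35.8% ≤ 38%; employment 37 ≥ 24 mo → qualifies.
Qualifying: Option B, Option C. Lowest rate is 8.64% → Option B.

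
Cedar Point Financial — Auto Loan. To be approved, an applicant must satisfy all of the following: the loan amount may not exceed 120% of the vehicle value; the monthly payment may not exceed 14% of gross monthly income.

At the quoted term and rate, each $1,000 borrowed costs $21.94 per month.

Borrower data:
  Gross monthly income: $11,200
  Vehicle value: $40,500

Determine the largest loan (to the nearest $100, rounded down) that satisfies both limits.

Payment cap: 14% × $11,200 = $1,568/month.
At $21.94 per $1,000, that supports 1,568/21.94 × 1,000 ≈ $71,467 → $71,400.
LTV cap: 120% × $40,500 = $48,600 → $48,600.
Binding constraint: loan-to-value.

$48,600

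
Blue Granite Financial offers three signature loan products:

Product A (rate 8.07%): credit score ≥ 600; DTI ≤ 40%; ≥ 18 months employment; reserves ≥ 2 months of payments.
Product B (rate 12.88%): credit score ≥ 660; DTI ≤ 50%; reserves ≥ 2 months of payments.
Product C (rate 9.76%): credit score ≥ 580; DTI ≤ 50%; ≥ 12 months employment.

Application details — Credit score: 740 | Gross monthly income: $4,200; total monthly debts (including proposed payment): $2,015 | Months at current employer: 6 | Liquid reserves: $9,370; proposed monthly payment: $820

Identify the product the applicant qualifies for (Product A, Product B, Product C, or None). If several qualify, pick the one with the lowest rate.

DTI = 2,015/4,200 = 48%.
Reserves = 9,370/820 = 11.4 months.
Product A: score 740 ≥ 600; DTI 48% > 40%; employment 6 < 18 mo; reserves 11.4 ≥ 2 mo → does not qualify.
Product B: score 740 ≥ 660; DTI 48% ≤ 50%; reserves 11.4 ≥ 2 mo → qualifies.
Product C: score 740 ≥ 580; DTI 48% ≤ 50%; employment 6 < 12 mo → does not qualify.

Product B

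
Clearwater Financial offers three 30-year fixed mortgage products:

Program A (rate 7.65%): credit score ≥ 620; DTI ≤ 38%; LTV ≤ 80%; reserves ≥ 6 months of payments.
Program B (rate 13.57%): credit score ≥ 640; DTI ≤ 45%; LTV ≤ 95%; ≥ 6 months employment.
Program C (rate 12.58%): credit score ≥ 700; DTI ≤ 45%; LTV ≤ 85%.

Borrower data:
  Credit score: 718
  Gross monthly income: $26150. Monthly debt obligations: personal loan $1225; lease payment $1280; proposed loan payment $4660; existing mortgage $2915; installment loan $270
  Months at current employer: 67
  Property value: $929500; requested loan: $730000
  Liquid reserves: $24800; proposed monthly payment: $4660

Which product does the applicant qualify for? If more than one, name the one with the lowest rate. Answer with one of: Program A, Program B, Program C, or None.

Program C

Total debts = (1,225 + 1,280 + 4,660 + 2,915 + 270) = 10,350; DTI = 10,350/26,150 = 39.6%.
LTV = 730,000/929,500 = 78.5%.
Reserves = 24,800/4,660 = 5.3 months.
Program A: score 718 ≥ 620; DTI 39.6% > 38%; LTV 78.5% ≤ 80%; reserves 5.3 < 6 mo → does not qualify.
Program B: score 718 ≥ 640; DTI 39.6% ≤ 45%; LTV 78.5% ≤ 95%; employment 67 ≥ 6 mo → qualifies.
Program C: score 718 ≥ 700; DTI 39.6% ≤ 45%; LTV 78.5% ≤ 85% → qualifies.
Qualifying: Program B, Program C. Lowest rate is 12.58% → Program C.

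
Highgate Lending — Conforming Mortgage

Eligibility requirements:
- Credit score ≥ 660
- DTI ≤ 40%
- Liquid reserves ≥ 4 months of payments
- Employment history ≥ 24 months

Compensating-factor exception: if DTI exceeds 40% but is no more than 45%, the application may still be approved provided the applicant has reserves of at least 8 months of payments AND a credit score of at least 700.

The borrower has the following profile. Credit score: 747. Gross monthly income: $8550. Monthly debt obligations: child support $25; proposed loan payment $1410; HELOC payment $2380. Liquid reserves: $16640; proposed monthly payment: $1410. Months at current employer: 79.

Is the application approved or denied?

Approved

Credit score 747 ≥ 660 (meets base)
Total debts = (25 + 1,410 + 2,380) = 3,815. DTI: 3,815 ÷ 8,550 = 44.6%, over the 40% base limit.
Liquid reserves cover 16,640/1,410 = 11.8 months — ≥ 4 required
Employment 79 ≥ 24 months
DTI 44.6% is within the 40%–45% exception band; checking compensating factors.
Override check — reserves: 11.8 mo (ok); score: 747 (ok).
Both compensating conditions met → exception applies.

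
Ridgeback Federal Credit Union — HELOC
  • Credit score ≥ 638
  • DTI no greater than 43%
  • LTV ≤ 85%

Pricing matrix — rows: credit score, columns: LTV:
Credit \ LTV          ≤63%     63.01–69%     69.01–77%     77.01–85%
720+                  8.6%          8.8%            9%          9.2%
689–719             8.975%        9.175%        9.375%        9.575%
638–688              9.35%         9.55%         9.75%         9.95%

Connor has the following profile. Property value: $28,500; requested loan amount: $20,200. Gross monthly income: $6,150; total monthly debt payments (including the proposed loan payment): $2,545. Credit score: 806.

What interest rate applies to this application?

Credit score 806 ≥ 638; DTI: 2,545 ÷ 6,150 = 41.4%, within the 43% cap
LTV = 20,200/28,500 = 70.9% ≤ 85%
Score 806 is in the 720+ band; LTV 70.9% is in the 69.01–77% band → 9%.

9%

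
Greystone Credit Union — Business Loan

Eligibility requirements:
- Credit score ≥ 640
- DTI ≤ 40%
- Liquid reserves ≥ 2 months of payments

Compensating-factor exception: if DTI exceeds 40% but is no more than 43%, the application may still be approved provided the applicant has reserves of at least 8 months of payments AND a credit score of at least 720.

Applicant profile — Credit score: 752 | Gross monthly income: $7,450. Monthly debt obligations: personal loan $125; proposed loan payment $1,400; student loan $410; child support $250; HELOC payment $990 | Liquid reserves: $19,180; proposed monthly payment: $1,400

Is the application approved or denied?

Credit score 752 ≥ 640 (meets base)
Total debts = (125 + 1,400 + 410 + 250 + 990) = 3,175. DTI = 3,175/7,450 = 42.6% > 40% — standard DTI limit exceeded.
Reserves = 19,180/1,400 = 13.7 months ≥ 2
42.6% falls in the override range (40%–43%), so the compensating-factor test applies.
Override check — reserves: 13.7 mo (ok); score: 752 (ok).
Both compensating conditions met → exception applies.

Approved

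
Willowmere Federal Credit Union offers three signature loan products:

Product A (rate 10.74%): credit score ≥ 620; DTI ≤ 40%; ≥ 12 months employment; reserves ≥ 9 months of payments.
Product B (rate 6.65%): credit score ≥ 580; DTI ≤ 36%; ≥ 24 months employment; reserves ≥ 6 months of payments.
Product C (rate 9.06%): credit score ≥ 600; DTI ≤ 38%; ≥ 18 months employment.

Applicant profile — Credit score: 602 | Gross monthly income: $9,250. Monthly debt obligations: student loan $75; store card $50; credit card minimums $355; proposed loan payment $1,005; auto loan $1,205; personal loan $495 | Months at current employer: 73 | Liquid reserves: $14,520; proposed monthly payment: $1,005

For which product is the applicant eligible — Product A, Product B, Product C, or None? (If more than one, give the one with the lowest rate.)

Total debts = (75 + 50 + 355 + 1,005 + 1,205 + 495) = 3,185; DTI = 3,185/9,250 = 34.4%.
Reserves = 14,520/1,005 = 14.4 months.
Product A: score 602 < 620; DTI 34.4% ≤ 40%; employment 73 ≥ 12 mo; reserves 14.4 ≥ 9 mo → does not qualify.
Product B: score 602 ≥ 580; DTI 34.4% ≤ 36%; employment 73 ≥ 24 mo; reserves 14.4 ≥ 6 mo → qualifies.
Product C: score 602 ≥ 600; DTI 34.4% ≤ 38%; employment 73 ≥ 18 mo → qualifies.
Qualifying: Product B, Product C. Lowest rate is 6.65% → Product B.

Product B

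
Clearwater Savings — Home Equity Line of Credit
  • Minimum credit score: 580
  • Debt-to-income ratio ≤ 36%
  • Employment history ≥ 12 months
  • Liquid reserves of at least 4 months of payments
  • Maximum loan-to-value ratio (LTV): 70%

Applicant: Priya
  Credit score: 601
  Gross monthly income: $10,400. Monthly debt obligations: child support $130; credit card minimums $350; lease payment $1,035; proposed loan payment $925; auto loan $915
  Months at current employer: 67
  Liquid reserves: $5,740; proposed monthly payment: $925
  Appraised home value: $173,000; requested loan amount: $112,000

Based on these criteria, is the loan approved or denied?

Approved

Credit score 601 ≥ 580 (meets)
Total monthly debts = (130 + 350 + 1,035 + 925 + 915) = 3,355. Debt-to-income = 3,355/10,400 = 32.3% — meets 36% limit
Employment 67 ≥ 12 months
Reserves = 5,740/925 = 6.2 months ≥ 4
LTV: 112,000 ÷ 173,000 = 64.7%, within 70% cap
All criteria satisfied.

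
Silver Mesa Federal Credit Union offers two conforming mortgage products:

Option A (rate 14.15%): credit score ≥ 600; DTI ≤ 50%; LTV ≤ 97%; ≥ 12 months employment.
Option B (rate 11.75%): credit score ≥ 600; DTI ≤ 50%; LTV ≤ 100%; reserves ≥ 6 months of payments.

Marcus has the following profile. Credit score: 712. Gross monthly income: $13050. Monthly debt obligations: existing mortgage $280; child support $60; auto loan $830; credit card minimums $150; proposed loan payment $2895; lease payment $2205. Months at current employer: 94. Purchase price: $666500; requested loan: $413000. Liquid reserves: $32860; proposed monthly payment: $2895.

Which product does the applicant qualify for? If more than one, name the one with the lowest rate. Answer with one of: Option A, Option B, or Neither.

Total debts = (280 + 60 + 830 + 150 + 2,895 + 2,205) = 6,420; DTI = 6,420/13,050 = 49.2%.
LTV = 413,000/666,500 = 62%.
Reserves = 32,860/2,895 = 11.4 months.
Option A: score 712 ≥ 600; DTI 49.2% ≤ 50%; LTV 62% ≤ 97%; employment 94 ≥ 12 mo → qualifies.
Option B: score 712 ≥ 600; DTI 49.2% ≤ 50%; LTV 62% ≤ 100%; reserves 11.4 ≥ 6 mo → qualifies.
Qualifying: Option A, Option B. Lowest rate is 11.75% → Option B.

Option B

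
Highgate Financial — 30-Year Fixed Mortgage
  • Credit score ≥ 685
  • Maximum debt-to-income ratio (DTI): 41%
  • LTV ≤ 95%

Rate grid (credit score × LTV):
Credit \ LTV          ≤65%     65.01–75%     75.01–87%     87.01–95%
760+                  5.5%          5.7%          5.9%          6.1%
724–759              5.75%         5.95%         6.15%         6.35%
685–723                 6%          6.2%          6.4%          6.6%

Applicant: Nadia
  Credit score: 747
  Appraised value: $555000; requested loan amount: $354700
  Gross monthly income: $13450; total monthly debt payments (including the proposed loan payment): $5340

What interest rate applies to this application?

Credit score 747 ≥ 685; Debt-to-income = 5,340/13,450 = 39.7% — meets 41% limit
LTV = 354,700/555,000 = 63.9% ≤ 95%
Row: 747 falls in 724–759. Column: 63.9% falls in ≤65%. Rate = 5.75%.

5.75%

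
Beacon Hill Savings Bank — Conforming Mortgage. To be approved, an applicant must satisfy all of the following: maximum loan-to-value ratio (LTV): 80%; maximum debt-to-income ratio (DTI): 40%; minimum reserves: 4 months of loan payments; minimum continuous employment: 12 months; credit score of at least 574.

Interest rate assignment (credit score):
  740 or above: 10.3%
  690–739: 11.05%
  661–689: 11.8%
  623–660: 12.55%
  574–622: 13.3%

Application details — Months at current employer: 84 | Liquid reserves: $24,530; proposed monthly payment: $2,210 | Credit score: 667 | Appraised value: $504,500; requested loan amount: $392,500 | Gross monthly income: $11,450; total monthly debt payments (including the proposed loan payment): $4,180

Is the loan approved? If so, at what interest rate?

Credit score 667 ≥ 574 (meets minimum)
Reserves: 24,530 ÷ 2,210 = 11.1 months (meets 4-month minimum)
Employment 84 ≥ 12 months
DTI: 4,180 ÷ 11,450 = 36.5%, within the 40% cap
LTV: 392,500 ÷ 504,500 = 77.8%, within 80% cap
All requirements met. Score 667 falls in the 661–689 tier → 11.8%.

Approved at 11.8%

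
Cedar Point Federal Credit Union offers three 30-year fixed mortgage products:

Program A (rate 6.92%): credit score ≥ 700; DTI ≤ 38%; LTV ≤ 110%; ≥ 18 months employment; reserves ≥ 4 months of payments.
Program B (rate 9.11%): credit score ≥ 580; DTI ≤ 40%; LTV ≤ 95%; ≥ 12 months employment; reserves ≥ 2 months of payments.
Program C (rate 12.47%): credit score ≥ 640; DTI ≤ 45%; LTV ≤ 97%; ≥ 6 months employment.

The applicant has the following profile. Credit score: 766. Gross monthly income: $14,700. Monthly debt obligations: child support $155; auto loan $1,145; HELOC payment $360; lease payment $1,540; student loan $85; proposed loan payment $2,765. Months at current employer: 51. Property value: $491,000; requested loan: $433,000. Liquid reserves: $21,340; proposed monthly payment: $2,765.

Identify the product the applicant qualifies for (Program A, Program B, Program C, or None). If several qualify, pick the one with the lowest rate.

Program C

Total debts = (155 + 1,145 + 360 + 1,540 + 85 + 2,765) = 6,050; DTI = 6,050/14,700 = 41.2%.
LTV = 433,000/491,000 = 88.2%.
Reserves = 21,340/2,765 = 7.7 months.
Program A: score 766 ≥ 700; DTI 41.2% > 38%; LTV 88.2% ≤ 110%; employment 51 ≥ 18 mo; reserves 7.7 ≥ 4 mo → does not qualify.
Program B: score 766 ≥ 580; DTI 41.2% > 40%; LTV 88.2% ≤ 95%; employment 51 ≥ 12 mo; reserves 7.7 ≥ 2 mo → does not qualify.
Program C: score 766 ≥ 640; DTI 41.2% ≤ 45%; LTV 88.2% ≤ 97%; employment 51 ≥ 6 mo → qualifies.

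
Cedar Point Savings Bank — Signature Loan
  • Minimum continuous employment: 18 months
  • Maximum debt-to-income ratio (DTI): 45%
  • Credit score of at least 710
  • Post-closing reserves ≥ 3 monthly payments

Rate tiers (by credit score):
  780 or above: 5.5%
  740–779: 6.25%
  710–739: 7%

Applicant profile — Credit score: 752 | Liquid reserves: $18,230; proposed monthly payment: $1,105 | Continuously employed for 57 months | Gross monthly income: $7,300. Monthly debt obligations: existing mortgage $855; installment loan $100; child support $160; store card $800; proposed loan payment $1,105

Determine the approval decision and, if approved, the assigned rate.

Credit score 752 ≥ 710 (meets minimum)
Liquid reserves cover 18,230/1,105 = 16.5 months — ≥ 3 required
Employment 57 ≥ 18 months
Total monthly debts = (855 + 100 + 160 + 800 + 1,105) = 3,020. DTI = 3,020/7,300 = 41.4% ≤ 45%
All requirements met. Score 752 falls in the 740–779 tier → 6.25%.

Approved at 6.25%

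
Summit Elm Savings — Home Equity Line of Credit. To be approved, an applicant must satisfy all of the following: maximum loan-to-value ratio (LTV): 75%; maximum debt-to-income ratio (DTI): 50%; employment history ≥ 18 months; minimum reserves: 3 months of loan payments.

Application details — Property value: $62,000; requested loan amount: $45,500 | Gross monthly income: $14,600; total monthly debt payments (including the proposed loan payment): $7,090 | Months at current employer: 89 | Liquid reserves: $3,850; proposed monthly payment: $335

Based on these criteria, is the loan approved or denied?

Approved

LTV = 45,500/62,000 = 73.4% ≤ 75%
DTI: 7,090 ÷ 14,600 = 48.6%, within the 50% cap
Employment 89 ≥ 18 months
Reserves: 3,850 ÷ 335 = 11.5 months (meets 3-month minimum)
All criteria satisfied.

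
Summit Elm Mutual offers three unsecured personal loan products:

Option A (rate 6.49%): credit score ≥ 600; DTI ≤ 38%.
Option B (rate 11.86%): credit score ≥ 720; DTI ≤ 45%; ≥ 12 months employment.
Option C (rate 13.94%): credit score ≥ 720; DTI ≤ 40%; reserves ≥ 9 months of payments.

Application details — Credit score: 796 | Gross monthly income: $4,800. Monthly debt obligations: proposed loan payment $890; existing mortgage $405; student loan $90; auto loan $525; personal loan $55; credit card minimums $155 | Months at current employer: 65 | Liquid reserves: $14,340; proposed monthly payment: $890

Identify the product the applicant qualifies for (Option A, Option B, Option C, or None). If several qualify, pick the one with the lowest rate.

Total debts = (890 + 405 + 90 + 525 + 55 + 155) = 2,120; DTI = 2,120/4,800 = 44.2%.
Reserves = 14,340/890 = 16.1 months.
Option A: score 796 ≥ 600; DTI 44.2% > 38% → does not qualify.
Option B: score 796 ≥ 720; DTI 44.2% ≤ 45%; employment 65 ≥ 12 mo → qualifies.
Option C: score 796 ≥ 720; DTI 44.2% > 40%; reserves 16.1 ≥ 9 mo → does not qualify.

Option B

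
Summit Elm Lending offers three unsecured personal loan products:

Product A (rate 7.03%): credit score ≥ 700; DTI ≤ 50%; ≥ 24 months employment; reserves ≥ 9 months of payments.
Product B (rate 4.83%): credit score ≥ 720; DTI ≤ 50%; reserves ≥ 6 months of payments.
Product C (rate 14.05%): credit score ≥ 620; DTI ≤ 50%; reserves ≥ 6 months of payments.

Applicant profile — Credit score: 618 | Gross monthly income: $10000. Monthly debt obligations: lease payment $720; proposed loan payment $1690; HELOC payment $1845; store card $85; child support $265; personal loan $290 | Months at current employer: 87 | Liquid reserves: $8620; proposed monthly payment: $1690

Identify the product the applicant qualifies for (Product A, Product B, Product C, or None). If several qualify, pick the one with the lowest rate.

None

Total debts = (720 + 1,690 + 1,845 + 85 + 265 + 290) = 4,895; DTI = 4,895/10,000 = 49%.
Reserves = 8,620/1,690 = 5.1 months.
Product A: score 618 < 700; DTI 49% ≤ 50%; employment 87 ≥ 24 mo; reserves 5.1 < 9 mo → does not qualify.
Product B: score 618 < 720; DTI 49% ≤ 50%; reserves 5.1 < 6 mo → does not qualify.
Product C: score 618 < 620; DTI 49% ≤ 50%; reserves 5.1 < 6 mo → does not qualify.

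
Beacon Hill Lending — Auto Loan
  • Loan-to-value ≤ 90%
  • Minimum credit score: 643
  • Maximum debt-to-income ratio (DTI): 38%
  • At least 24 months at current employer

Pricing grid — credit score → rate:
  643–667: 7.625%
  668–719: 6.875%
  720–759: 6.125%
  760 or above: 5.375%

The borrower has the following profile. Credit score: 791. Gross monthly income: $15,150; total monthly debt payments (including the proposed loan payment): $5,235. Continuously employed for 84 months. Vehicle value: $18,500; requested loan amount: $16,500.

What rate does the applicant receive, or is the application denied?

Credit score 791 ≥ 643 (meets minimum)
Debt-to-income = 5,235/15,150 = 34.6% — meets 38% limit
Employment 84 ≥ 24 months
LTV = 16,500/18,500 = 89.2% ≤ 90%
All requirements met. Score 791 falls in the 760 or above tier → 5.375%.

Approved at 5.375%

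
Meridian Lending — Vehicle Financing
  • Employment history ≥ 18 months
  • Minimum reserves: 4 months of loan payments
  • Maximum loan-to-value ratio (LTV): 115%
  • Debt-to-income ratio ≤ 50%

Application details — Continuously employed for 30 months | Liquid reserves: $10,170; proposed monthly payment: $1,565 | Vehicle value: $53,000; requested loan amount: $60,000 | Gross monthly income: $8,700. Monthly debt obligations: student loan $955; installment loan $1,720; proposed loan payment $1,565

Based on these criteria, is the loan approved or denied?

Employment 30 ≥ 18 months
Reserves = 10,170/1,565 = 6.5 months ≥ 4
Loan-to-value = 60,000/53,000 = 113.2% — pass (115% max)
Total monthly debts = (955 + 1,720 + 1,565) = 4,240. DTI: 4,240 ÷ 8,700 = 48.7%, within the 50% cap
All criteria satisfied.

Approved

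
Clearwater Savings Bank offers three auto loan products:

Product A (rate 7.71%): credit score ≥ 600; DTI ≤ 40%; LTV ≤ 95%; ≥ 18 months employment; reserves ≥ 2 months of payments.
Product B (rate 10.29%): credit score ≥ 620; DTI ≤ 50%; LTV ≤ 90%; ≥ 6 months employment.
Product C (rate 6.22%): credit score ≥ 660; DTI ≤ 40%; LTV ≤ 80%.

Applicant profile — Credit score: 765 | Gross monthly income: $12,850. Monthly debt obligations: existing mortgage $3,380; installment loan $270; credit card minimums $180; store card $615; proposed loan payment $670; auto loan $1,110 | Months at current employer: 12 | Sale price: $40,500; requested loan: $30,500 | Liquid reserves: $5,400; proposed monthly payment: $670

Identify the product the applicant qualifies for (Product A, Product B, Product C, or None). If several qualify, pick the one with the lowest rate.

Product B

Total debts = (3,380 + 270 + 180 + 615 + 670 + 1,110) = 6,225; DTI = 6,225/12,850 = 48.4%.
LTV = 30,500/40,500 = 75.3%.
Reserves = 5,400/670 = 8.1 months.
Product A: score 765 ≥ 600; DTI 48.4% > 40%; LTV 75.3% ≤ 95%; employment 12 < 18 mo; reserves 8.1 ≥ 2 mo → does not qualify.
Product B: score 765 ≥ 620; DTI 48.4% ≤ 50%; LTV 75.3% ≤ 90%; employment 12 ≥ 6 mo → qualifies.
Product C: score 765 ≥ 660; DTI 48.4% > 40%; LTV 75.3% ≤ 80% → does not qualify.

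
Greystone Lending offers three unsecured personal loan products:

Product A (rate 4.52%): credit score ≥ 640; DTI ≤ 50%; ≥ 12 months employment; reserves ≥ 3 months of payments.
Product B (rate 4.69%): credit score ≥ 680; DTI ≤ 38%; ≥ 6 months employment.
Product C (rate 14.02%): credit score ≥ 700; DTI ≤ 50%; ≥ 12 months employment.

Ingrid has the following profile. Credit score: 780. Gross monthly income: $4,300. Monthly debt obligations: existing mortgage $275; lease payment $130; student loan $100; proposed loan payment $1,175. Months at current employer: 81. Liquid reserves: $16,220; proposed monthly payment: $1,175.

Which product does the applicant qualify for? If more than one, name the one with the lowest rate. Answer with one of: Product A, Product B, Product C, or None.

Product A

Total debts = (275 + 130 + 100 + 1,175) = 1,680; DTI = 1,680/4,300 = 39.1%.
Reserves = 16,220/1,175 = 13.8 months.
Product A: score 780 ≥ 640; DTI 39.1% ≤ 50%; employment 81 ≥ 12 mo; reserves 13.8 ≥ 3 mo → qualifies.
Product B: score 780 ≥ 680; DTI 39.1% > 38%; employment 81 ≥ 6 mo → does not qualify.
Product C: score 780 ≥ 700; DTI 39.1% ≤ 50%; employment 81 ≥ 12 mo → qualifies.
Qualifying: Product A, Product C. Lowest rate is 4.52% → Product A.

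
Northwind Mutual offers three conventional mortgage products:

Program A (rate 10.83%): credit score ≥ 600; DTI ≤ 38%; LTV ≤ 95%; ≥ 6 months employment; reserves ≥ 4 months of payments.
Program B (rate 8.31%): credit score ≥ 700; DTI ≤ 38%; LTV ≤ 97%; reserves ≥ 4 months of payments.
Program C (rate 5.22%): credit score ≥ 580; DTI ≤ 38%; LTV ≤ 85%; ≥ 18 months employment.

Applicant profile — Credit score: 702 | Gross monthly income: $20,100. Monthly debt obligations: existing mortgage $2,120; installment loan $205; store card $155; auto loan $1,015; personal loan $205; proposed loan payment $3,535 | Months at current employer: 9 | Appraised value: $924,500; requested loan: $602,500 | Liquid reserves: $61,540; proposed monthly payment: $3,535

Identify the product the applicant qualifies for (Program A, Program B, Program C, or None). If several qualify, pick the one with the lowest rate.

Program B

Total debts = (2,120 + 205 + 155 + 1,015 + 205 + 3,535) = 7,235; DTI = 7,235/20,100 = 36%.
LTV = 602,500/924,500 = 65.2%.
Reserves = 61,540/3,535 = 17.4 months.
Program A: score 702 ≥ 600; DTI 36% ≤ 38%; LTV 65.2% ≤ 95%; employment 9 ≥ 6 mo; reserves 17.4 ≥ 4 mo → qualifies.
Program B: score 702 ≥ 700; DTI 36% ≤ 38%; LTV 65.2% ≤ 97%; reserves 17.4 ≥ 4 mo → qualifies.
Program C: score 702 ≥ 580; DTI 36% ≤ 38%; LTV 65.2% ≤ 85%; employment 9 < 18 mo → does not qualify.
Qualifying: Program A, Program B. Lowest rate is 8.31% → Program B.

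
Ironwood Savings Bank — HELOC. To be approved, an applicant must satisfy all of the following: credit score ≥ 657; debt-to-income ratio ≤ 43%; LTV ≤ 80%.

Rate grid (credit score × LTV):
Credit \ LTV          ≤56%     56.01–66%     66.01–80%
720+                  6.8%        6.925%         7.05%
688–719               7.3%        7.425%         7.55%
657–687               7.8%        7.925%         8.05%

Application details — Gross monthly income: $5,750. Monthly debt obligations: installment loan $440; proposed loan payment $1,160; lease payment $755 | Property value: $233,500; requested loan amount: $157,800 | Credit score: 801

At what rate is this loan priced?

7.05%

Credit score 801 ≥ 657; Total monthly debts = (440 + 1,160 + 755) = 2,355. DTI: 2,355 ÷ 5,750 = 41%, within the 43% cap
LTV = 157,800/233,500 = 67.6% ≤ 80%
Score 801 is in the 720+ band; LTV 67.6% is in the 66.01–80% band → 7.05%.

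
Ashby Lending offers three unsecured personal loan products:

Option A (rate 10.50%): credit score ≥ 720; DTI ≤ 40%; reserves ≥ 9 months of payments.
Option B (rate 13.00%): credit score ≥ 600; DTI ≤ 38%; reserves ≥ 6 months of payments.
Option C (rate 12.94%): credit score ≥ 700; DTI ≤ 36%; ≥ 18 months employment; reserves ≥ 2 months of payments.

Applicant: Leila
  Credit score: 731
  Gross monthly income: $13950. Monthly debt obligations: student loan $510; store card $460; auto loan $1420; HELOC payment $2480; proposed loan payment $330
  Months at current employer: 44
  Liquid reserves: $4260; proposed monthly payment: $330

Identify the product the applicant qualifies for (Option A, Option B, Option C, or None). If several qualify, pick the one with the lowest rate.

Total debts = (510 + 460 + 1,420 + 2,480 + 330) = 5,200; DTI = 5,200/13,950 = 37.3%.
Reserves = 4,260/330 = 12.9 months.
Option A: score 731 ≥ 720; DTI 37.3% ≤ 40%; reserves 12.9 ≥ 9 mo → qualifies.
Option B: score 731 ≥ 600; DTI 37.3% ≤ 38%; reserves 12.9 ≥ 6 mo → qualifies.
Option C: score 731 ≥ 700; DTI 37.3% > 36%; employment 44 ≥ 18 mo; reserves 12.9 ≥ 2 mo → does not qualify.
Qualifying: Option A, Option B. Lowest rate is 10.50% → Option A.

Option A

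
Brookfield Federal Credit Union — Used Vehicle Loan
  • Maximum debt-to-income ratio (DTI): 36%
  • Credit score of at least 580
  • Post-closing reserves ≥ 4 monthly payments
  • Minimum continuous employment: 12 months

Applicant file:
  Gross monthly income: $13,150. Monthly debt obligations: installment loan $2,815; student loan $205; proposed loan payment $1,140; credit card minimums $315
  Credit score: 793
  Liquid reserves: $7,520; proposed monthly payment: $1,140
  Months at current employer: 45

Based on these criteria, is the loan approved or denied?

Approved

Total monthly debts = (2,815 + 205 + 1,140 + 315) = 4,475. Debt-to-income = 4,475/13,150 = 34% — meets 36% limit
Credit score 793 ≥ 580 (meets)
Reserves = 7,520/1,140 = 6.6 months ≥ 4
Employment 45 ≥ 12 months
All criteria satisfied.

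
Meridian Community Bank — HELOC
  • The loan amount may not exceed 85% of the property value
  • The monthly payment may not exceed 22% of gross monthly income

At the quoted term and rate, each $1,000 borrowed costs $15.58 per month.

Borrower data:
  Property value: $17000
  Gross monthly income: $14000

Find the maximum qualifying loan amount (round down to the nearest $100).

Payment cap: 22% × $14,000 = $3,080/month.
At $15.58 per $1,000, that supports 3,080/15.58 × 1,000 ≈ $197,689 → $197,600.
LTV cap: 85% × $17,000 = $14,450 → $14,400.
Binding constraint: loan-to-value.

$14,400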